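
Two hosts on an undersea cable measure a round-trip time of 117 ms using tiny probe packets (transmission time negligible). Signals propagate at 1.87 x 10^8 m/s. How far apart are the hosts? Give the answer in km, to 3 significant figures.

One-way propagation = RTT/2 = 58.5 ms.
d = s × t = 187000000 × 0.0585 = 10900 km.

10900 km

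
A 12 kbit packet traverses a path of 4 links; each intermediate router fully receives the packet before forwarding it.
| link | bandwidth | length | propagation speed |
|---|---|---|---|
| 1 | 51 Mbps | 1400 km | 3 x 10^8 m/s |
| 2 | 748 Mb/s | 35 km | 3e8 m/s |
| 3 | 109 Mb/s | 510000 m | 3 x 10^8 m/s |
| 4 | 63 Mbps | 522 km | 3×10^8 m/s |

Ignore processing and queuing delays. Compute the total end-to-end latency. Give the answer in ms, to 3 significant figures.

L = 12000 bits.
Transmission delays (L/R per hop): 0.235294, 0.0160428, 0.110092, 0.190476 ms; sum = 0.551905 ms.
Propagation delays (d/s per hop): 4.66667, 0.116667, 1.7, 1.74 ms; sum = 8.22333 ms.
End-to-end = 8.78 ms.

8.78 ms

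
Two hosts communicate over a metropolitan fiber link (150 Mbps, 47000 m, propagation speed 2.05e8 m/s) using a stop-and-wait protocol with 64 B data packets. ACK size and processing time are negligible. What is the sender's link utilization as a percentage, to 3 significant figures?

t_tx = L/R = 512/150000000 = 3.41333e-06 s.
t_prop = 47000/2.05e+08 = 0.000229268 s; RTT = 0.000458537 s.
Cycle = t_tx + RTT = 0.00046195 s.
Utilization = t_tx / cycle = 3.41333e-06/0.00046195 = 0.739 %.

0.739 %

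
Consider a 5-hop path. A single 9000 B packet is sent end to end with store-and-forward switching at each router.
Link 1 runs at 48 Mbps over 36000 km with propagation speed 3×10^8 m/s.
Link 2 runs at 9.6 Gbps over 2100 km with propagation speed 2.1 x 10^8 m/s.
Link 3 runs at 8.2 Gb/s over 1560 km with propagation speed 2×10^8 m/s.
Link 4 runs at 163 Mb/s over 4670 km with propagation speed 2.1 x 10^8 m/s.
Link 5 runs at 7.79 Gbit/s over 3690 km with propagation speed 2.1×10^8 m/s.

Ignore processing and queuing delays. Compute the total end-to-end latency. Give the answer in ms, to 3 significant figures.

180 ms

L = 9000 × 8 = 72000 bits.
Transmission delays (L/R per hop): 1.5, 0.0075, 0.00878049, 0.441718, 0.00924262 ms; sum = 1.96724 ms.
Propagation delays (d/s per hop): 120, 10, 7.8, 22.2381, 17.5714 ms; sum = 177.61 ms.
End-to-end = 180 ms.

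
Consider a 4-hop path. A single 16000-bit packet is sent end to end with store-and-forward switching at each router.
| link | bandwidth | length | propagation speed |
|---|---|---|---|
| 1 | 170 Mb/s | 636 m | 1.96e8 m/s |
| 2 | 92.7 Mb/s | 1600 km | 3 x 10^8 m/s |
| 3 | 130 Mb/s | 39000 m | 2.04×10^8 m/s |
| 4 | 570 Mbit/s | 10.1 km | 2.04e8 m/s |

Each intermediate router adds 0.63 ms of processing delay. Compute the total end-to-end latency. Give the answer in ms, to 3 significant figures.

Transmission delays (L/R per hop): 0.0941176, 0.1726, 0.123077, 0.0280702 ms; sum = 0.417865 ms.
Propagation delays (d/s per hop): 0.0032449, 5.33333, 0.191176, 0.0495098 ms; sum = 5.57726 ms.
Processing at 3 router(s): 3 × 0.63 ms = 1.89 ms.
End-to-end = 7.89 ms.

7.89 ms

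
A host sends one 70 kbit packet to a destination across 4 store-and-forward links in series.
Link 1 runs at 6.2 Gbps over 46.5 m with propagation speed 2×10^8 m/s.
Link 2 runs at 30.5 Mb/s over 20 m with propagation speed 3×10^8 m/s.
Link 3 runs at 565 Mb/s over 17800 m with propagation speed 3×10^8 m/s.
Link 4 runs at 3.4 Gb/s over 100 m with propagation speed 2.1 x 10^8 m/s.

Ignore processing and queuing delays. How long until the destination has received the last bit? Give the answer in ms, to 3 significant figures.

L = 70000 bits.
Transmission delays (L/R per hop): 0.0112903, 2.29508, 0.123894, 0.0205882 ms; sum = 2.45085 ms.
Propagation delays (d/s per hop): 0.0002325, 6.66667e-05, 0.0593333, 0.00047619 ms; sum = 0.0601087 ms.
End-to-end = 2.51 ms.

2.51 ms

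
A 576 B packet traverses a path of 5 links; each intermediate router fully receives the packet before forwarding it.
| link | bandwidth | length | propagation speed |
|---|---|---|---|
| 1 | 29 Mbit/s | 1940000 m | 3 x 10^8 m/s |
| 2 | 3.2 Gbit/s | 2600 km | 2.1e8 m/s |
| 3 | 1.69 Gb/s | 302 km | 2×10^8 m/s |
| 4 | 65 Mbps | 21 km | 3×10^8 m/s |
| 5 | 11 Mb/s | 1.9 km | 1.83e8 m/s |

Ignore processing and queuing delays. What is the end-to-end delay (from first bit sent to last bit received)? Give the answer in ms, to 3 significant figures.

21.1 ms

L = 576 × 8 = 4608 bits.
Transmission delays (L/R per hop): 0.158897, 0.00144, 0.00272663, 0.0708923, 0.418909 ms; sum = 0.652865 ms.
Propagation delays (d/s per hop): 6.46667, 12.381, 1.51, 0.07, 0.0103825 ms; sum = 20.438 ms.
End-to-end = 21.1 ms.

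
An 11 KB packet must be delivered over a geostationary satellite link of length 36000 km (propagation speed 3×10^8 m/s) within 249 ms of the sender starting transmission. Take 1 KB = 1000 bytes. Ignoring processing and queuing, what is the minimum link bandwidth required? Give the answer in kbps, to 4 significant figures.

L = 88000 bits.
Propagation delay = 36000000 / 300000000 = 120 ms.
Transmission budget = 249 − 120 = 129 ms.
R ≥ L / t_tx = 88000 bits / 0.129 s = 682.2 kbps.

682.2 kbps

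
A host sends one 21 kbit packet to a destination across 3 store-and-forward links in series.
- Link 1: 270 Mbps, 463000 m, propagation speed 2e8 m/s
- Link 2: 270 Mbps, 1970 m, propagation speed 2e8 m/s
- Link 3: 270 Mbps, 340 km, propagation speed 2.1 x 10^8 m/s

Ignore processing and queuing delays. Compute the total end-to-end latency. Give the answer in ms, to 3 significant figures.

L = 21000 bits.
Transmission delay per hop = L/R = 21000/270000000 = 0.0777778 ms; 3 hops → 0.233333 ms.
Propagation delays (d/s per hop): 2.315, 0.00985, 1.61905 ms; sum = 3.9439 ms.
End-to-end = 4.18 ms.

4.18 ms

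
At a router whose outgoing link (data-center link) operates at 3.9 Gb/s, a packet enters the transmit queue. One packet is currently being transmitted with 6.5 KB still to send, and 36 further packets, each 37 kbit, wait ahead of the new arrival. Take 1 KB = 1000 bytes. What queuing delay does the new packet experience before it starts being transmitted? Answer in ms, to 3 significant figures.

0.355 ms

Each queued packet: L/R = 37000/3900000000 = 0.00948718 ms.
36 queued → 0.341538 ms.
Plus remaining 52000 bits of current packet: 0.0133333 ms.
Queuing delay = 0.355 ms.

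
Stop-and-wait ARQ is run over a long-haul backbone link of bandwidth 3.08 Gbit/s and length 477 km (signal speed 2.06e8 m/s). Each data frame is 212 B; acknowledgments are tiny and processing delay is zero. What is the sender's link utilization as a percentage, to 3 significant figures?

t_tx = L/R = 1696/3080000000 = 5.50649e-07 s.
t_prop = 477000/206000000 = 0.00231553 s; RTT = 0.00463107 s.
Cycle = t_tx + RTT = 0.00463162 s.
Utilization = t_tx / cycle = 5.50649e-07/0.00463162 = 0.0119 %.

0.0119 %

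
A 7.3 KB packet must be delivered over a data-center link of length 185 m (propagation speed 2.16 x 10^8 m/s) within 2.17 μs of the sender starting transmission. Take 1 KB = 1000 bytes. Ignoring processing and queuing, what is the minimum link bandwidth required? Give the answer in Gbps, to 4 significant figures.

44.46 Gbps

L = 58400 bits.
Propagation delay = 185 / 216000000 = 0.856481 μs.
Transmission budget = 2.17 − 0.856481 = 1.31352 μs.
R ≥ L / t_tx = 58400 bits / 1.31352e-06 s = 44.46 Gbps.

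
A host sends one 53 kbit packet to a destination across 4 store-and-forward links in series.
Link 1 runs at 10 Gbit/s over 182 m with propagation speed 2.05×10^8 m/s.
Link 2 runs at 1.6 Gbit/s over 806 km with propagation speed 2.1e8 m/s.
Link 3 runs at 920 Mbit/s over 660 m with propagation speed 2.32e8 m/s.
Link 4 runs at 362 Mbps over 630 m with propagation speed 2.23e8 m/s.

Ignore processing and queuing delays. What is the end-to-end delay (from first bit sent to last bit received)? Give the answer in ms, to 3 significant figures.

4.09 ms

L = 53000 bits.
Transmission delays (L/R per hop): 0.0053, 0.033125, 0.0576087, 0.146409 ms; sum = 0.242443 ms.
Propagation delays (d/s per hop): 0.000887805, 3.8381, 0.00284483, 0.00282511 ms; sum = 3.84465 ms.
End-to-end = 4.09 ms.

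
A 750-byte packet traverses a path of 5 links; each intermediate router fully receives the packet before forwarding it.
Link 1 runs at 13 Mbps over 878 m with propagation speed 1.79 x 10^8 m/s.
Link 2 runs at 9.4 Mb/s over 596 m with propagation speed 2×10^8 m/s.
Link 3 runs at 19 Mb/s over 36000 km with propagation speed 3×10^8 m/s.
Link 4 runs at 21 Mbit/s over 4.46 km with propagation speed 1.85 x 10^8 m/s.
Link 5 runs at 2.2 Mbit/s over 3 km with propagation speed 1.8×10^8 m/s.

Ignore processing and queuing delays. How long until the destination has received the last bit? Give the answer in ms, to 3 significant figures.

L = 750 × 8 = 6000 bits.
Transmission delays (L/R per hop): 0.461538, 0.638298, 0.315789, 0.285714, 2.72727 ms; sum = 4.42861 ms.
Propagation delays (d/s per hop): 0.00490503, 0.00298, 120, 0.0241081, 0.0166667 ms; sum = 120.049 ms.
End-to-end = 124 ms.

124 ms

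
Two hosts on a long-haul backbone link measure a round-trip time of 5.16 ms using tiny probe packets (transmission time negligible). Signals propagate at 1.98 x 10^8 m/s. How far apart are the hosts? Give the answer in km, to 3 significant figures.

511 km

One-way propagation = RTT/2 = 2.58 ms.
d = s × t = 198000000 × 0.00258 = 511 km.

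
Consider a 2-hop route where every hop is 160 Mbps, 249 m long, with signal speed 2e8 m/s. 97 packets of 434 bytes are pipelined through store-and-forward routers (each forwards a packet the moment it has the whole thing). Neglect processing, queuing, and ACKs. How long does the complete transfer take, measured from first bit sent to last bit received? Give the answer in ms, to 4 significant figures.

Per-hop transmission t_tx = L/R = 3472/160000000 = 0.0217 ms.
Per-hop propagation t_prop = 249/200000000 = 0.001245 ms.
Pipeline fill: first packet needs 2·t_tx to clear all hops; remaining 96 packets each add one t_tx.
Total = (2+97-1)·t_tx + 2·t_prop = 98·0.0217 + 2·0.001245 = 2.129 ms.

2.129 ms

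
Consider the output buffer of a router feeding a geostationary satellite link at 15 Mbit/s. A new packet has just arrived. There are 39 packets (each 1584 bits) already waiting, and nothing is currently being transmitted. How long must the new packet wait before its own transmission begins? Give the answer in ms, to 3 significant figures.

4.12 ms

Each queued packet: L/R = 1584/15000000 = 0.1056 ms.
39 queued → 4.1184 ms.
Queuing delay = 4.12 ms.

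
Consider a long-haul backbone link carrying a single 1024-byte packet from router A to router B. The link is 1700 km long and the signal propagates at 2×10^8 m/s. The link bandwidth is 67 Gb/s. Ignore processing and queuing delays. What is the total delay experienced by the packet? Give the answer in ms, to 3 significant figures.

8.50 ms

L = 1024 × 8 = 8192 bits.
Transmission delay = L/R = 8192 / 67000000000 = 0.000122269 ms.
Propagation delay = d/s = 1700000 m / 200000000 m/s = 8.5 ms.
Total = 8.50 ms.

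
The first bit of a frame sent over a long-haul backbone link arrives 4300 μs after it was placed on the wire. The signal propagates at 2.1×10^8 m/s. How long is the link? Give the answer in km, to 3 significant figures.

903 km

d = s × t_prop = 210000000 × 0.0043 = 903 km.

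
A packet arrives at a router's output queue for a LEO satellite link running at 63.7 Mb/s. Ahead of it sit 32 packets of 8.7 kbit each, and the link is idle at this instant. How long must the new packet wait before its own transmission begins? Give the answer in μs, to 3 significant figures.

4370 μs

Each queued packet: L/R = 8700/63700000 = 136.578 μs.
32 queued → 4370.49 μs.
Queuing delay = 4370 μs.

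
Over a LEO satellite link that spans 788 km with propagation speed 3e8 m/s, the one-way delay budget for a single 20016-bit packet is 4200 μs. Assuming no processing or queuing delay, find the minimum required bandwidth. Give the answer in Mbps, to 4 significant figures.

Propagation delay = 788000 / 300000000 = 2626.67 μs.
Transmission budget = 4200 − 2626.67 = 1573.33 μs.
R ≥ L / t_tx = 20016 bits / 0.00157333 s = 12.72 Mbps.

12.72 Mbps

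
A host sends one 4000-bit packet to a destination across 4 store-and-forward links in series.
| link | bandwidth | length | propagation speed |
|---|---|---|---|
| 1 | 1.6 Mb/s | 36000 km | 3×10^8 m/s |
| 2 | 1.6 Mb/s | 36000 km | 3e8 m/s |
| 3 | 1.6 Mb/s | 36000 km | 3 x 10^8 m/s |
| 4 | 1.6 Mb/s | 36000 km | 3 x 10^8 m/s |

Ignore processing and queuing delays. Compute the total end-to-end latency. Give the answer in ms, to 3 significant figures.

Transmission delay per hop = L/R = 4000/1600000 = 2.5 ms; 4 hops → 10 ms.
Propagation delays (d/s per hop): 120, 120, 120, 120 ms; sum = 480 ms.
End-to-end = 490 ms.

490 ms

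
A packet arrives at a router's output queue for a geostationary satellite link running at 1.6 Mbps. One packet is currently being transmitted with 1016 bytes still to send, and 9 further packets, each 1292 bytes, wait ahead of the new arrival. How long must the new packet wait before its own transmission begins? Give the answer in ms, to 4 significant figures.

Each queued packet: L/R = 10336/1600000 = 6.46 ms.
9 queued → 58.14 ms.
Plus remaining 8128 bits of current packet: 5.08 ms.
Queuing delay = 63.22 ms.

63.22 ms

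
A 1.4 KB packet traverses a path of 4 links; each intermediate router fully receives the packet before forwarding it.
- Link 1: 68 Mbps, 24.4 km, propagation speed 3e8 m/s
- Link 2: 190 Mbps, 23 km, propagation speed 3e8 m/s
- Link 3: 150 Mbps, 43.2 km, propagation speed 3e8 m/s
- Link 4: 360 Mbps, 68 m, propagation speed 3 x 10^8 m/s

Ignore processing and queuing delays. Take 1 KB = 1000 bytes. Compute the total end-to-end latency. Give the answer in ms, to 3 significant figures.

L = 11200 bits.
Transmission delays (L/R per hop): 0.164706, 0.0589474, 0.0746667, 0.0311111 ms; sum = 0.329431 ms.
Propagation delays (d/s per hop): 0.0813333, 0.0766667, 0.144, 0.000226667 ms; sum = 0.302227 ms.
End-to-end = 0.632 ms.

0.632 ms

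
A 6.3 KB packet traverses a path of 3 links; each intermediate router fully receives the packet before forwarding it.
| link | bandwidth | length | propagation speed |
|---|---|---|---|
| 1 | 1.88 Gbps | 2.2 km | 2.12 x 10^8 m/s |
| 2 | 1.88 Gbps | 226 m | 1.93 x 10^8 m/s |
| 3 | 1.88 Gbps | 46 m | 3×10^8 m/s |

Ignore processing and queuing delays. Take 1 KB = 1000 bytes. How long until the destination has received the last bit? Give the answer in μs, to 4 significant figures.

L = 50400 bits.
Transmission delay per hop = L/R = 50400/1880000000 = 26.8085 μs; 3 hops → 80.4255 μs.
Propagation delays (d/s per hop): 10.3774, 1.17098, 0.153333 μs; sum = 11.7017 μs.
End-to-end = 92.13 μs.

92.13 μs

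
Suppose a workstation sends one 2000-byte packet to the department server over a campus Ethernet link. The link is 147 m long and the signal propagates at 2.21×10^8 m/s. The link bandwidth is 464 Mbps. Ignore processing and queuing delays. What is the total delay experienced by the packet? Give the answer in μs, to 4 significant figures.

35.15 μs

L = 2000 × 8 = 16000 bits.
Transmission delay = L/R = 16000 / 464000000 = 34.4828 μs.
Propagation delay = d/s = 147 m / 221000000 m/s = 0.665158 μs.
Total = 35.15 μs.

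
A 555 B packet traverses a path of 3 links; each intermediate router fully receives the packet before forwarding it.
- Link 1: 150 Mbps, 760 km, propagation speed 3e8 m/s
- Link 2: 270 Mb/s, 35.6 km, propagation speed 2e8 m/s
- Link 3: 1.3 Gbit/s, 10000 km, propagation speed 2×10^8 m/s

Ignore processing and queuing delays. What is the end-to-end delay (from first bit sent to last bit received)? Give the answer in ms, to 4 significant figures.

L = 555 × 8 = 4440 bits.
Transmission delays (L/R per hop): 0.0296, 0.0164444, 0.00341538 ms; sum = 0.0494598 ms.
Propagation delays (d/s per hop): 2.53333, 0.178, 50 ms; sum = 52.7113 ms.
End-to-end = 52.76 ms.

52.76 ms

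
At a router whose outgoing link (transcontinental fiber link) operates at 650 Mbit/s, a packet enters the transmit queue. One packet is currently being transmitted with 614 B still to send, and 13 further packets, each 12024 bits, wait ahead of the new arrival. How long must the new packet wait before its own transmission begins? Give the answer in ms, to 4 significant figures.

Each queued packet: L/R = 12024/650000000 = 0.0184985 ms.
13 queued → 0.24048 ms.
Plus remaining 4912 bits of current packet: 0.00755692 ms.
Queuing delay = 0.2480 ms.

0.2480 ms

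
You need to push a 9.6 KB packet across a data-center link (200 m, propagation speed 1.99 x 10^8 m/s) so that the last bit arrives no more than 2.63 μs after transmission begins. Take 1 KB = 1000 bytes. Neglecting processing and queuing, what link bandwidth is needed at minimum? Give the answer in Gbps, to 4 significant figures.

47.26 Gbps

L = 76800 bits.
Propagation delay = 200 / 199000000 = 1.00503 μs.
Transmission budget = 2.63 − 1.00503 = 1.62497 μs.
R ≥ L / t_tx = 76800 bits / 1.62497e-06 s = 47.26 Gbps.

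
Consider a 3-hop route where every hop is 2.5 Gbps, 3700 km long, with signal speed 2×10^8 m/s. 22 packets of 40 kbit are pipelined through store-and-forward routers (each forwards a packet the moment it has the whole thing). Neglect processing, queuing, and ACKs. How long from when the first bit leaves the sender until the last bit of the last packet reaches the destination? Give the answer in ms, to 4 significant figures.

Per-hop transmission t_tx = L/R = 40000/2500000000 = 0.016 ms.
Per-hop propagation t_prop = 3700000/200000000 = 18.5 ms.
Pipeline fill: first packet needs 3·t_tx to clear all hops; remaining 21 packets each add one t_tx.
Total = (3+22-1)·t_tx + 3·t_prop = 24·0.016 + 3·18.5 = 55.88 ms.

55.88 ms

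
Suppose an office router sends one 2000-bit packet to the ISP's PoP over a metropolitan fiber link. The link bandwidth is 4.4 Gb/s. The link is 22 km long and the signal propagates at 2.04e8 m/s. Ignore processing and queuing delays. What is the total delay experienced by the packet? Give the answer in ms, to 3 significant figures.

Transmission delay = L/R = 2000 / 4400000000 = 0.000454545 ms.
Propagation delay = d/s = 22000 m / 204000000 m/s = 0.107843 ms.
Total = 0.108 ms.

0.108 ms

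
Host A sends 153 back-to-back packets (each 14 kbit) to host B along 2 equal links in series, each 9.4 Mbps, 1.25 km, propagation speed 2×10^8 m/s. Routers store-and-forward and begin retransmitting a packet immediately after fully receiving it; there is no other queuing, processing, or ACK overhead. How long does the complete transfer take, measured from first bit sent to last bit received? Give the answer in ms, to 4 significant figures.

229.4 ms

Per-hop transmission t_tx = L/R = 14000/9400000 = 1.48936 ms.
Per-hop propagation t_prop = 1250/200000000 = 0.00625 ms.
Pipeline fill: first packet needs 2·t_tx to clear all hops; remaining 152 packets each add one t_tx.
Total = (2+153-1)·t_tx + 2·t_prop = 154·1.48936 + 2·0.00625 = 229.4 ms.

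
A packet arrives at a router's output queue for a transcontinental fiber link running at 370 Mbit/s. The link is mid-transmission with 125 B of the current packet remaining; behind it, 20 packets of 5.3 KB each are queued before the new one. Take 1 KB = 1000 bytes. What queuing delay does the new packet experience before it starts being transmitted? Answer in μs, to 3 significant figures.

Each queued packet: L/R = 42400/370000000 = 114.595 μs.
20 queued → 2291.89 μs.
Plus remaining 1000 bits of current packet: 2.7027 μs.
Queuing delay = 2290 μs.

2290 μs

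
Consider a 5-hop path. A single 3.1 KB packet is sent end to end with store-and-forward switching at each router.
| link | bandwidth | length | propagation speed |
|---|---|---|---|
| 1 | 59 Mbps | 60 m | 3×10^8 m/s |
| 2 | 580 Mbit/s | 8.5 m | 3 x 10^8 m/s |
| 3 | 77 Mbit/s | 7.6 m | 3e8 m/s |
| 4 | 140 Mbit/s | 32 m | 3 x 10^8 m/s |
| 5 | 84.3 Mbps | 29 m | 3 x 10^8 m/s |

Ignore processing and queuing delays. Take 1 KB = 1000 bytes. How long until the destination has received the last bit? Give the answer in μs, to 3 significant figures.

1260 μs

L = 24800 bits.
Transmission delays (L/R per hop): 420.339, 42.7586, 322.078, 177.143, 294.187 μs; sum = 1256.51 μs.
Propagation delays (d/s per hop): 0.2, 0.0283333, 0.0253333, 0.106667, 0.0966667 μs; sum = 0.457 μs.
End-to-end = 1260 μs.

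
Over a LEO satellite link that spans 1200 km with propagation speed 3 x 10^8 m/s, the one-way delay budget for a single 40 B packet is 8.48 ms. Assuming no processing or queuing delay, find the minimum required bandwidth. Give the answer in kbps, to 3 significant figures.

L = 320 bits.
Propagation delay = 1200000 / 300000000 = 4 ms.
Transmission budget = 8.48 − 4 = 4.48 ms.
R ≥ L / t_tx = 320 bits / 0.00448 s = 71.4 kbps.

71.4 kbps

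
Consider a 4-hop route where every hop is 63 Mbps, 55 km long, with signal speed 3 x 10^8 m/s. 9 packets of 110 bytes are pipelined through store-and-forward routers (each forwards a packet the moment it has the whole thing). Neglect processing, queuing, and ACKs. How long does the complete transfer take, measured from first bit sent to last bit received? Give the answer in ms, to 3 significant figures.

Per-hop transmission t_tx = L/R = 880/63000000 = 0.0139683 ms.
Per-hop propagation t_prop = 55000/300000000 = 0.183333 ms.
Pipeline fill: first packet needs 4·t_tx to clear all hops; remaining 8 packets each add one t_tx.
Total = (4+9-1)·t_tx + 4·t_prop = 12·0.0139683 + 4·0.183333 = 0.901 ms.

0.901 ms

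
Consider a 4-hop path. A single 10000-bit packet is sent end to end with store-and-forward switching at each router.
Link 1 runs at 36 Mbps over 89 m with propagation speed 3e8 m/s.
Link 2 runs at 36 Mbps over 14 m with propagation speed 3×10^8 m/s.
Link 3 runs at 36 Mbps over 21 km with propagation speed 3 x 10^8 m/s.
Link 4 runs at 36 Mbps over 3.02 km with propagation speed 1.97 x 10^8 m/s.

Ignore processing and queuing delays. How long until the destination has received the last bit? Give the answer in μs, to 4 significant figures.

1197 μs

Transmission delay per hop = L/R = 10000/36000000 = 277.778 μs; 4 hops → 1111.11 μs.
Propagation delays (d/s per hop): 0.296667, 0.0466667, 70, 15.3299 μs; sum = 85.6733 μs.
End-to-end = 1197 μs.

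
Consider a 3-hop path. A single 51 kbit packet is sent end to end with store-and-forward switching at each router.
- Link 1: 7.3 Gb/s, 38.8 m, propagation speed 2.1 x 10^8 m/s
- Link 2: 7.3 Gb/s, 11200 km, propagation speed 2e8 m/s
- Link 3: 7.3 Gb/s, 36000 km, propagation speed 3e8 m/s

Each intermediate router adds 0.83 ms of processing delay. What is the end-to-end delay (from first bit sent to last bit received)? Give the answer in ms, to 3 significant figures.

L = 51000 bits.
Transmission delay per hop = L/R = 51000/7300000000 = 0.0069863 ms; 3 hops → 0.0209589 ms.
Propagation delays (d/s per hop): 0.000184762, 56, 120 ms; sum = 176 ms.
Processing at 2 router(s): 2 × 0.83 ms = 1.66 ms.
End-to-end = 178 ms.

178 ms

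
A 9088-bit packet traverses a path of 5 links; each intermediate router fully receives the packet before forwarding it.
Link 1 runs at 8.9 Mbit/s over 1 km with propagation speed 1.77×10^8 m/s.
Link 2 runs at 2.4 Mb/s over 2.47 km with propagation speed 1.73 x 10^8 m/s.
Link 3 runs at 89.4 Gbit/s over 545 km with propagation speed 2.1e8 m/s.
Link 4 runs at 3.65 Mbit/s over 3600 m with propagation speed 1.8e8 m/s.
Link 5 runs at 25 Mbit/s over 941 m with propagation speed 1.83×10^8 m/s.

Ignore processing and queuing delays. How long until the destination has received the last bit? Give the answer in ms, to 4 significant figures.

Transmission delays (L/R per hop): 1.02112, 3.78667, 0.000101655, 2.48986, 0.36352 ms; sum = 7.66127 ms.
Propagation delays (d/s per hop): 0.00564972, 0.0142775, 2.59524, 0.02, 0.00514208 ms; sum = 2.64031 ms.
End-to-end = 10.30 ms.

10.30 ms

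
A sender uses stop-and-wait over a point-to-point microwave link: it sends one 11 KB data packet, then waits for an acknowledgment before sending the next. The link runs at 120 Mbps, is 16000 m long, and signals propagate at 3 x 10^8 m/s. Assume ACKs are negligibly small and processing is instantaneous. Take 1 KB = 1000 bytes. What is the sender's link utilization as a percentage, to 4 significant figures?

87.30 %

t_tx = L/R = 88000/120000000 = 0.000733333 s.
t_prop = 16000/300000000 = 5.33333e-05 s; RTT = 0.000106667 s.
Cycle = t_tx + RTT = 0.00084 s.
Utilization = t_tx / cycle = 0.000733333/0.00084 = 87.30 %.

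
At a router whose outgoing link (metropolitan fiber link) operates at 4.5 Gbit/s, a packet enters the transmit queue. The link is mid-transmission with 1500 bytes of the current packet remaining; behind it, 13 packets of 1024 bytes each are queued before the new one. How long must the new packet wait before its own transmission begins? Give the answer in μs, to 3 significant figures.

26.3 μs

Each queued packet: L/R = 8192/4500000000 = 1.82044 μs.
13 queued → 23.6658 μs.
Plus remaining 12000 bits of current packet: 2.66667 μs.
Queuing delay = 26.3 μs.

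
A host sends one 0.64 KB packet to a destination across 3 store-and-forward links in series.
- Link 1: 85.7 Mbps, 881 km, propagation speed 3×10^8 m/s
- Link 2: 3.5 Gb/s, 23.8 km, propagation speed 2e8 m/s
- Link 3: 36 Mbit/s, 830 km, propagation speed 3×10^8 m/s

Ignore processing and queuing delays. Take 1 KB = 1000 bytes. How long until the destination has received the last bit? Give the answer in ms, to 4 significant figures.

6.026 ms

L = 5120 bits.
Transmission delays (L/R per hop): 0.0597433, 0.00146286, 0.142222 ms; sum = 0.203428 ms.
Propagation delays (d/s per hop): 2.93667, 0.119, 2.76667 ms; sum = 5.82233 ms.
End-to-end = 6.026 ms.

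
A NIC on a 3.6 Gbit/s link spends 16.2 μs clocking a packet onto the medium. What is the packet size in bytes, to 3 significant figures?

7290 bytes

L = R × t_tx = 3600000000 b/s × 1.62e-05 s = 58320 bits.
In bytes: 58320 / 8 = 7290 bytes.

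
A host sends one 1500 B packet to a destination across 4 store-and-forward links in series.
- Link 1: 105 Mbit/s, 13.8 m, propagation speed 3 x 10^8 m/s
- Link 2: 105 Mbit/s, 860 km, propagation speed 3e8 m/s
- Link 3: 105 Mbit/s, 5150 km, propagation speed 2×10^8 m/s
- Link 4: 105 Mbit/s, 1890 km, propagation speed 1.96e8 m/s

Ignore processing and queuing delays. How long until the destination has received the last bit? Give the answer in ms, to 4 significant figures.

L = 1500 × 8 = 12000 bits.
Transmission delay per hop = L/R = 12000/105000000 = 0.114286 ms; 4 hops → 0.457143 ms.
Propagation delays (d/s per hop): 4.6e-05, 2.86667, 25.75, 9.64286 ms; sum = 38.2596 ms.
End-to-end = 38.72 ms.

38.72 ms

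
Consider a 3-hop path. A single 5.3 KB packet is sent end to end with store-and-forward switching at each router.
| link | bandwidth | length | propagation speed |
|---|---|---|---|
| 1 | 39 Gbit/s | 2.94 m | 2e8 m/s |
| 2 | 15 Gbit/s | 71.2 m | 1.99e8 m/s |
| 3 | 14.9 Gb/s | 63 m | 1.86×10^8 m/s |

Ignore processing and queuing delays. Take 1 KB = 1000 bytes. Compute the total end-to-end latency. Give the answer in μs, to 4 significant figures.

7.471 μs

L = 42400 bits.
Transmission delays (L/R per hop): 1.08718, 2.82667, 2.84564 μs; sum = 6.75948 μs.
Propagation delays (d/s per hop): 0.0147, 0.357789, 0.33871 μs; sum = 0.711199 μs.
End-to-end = 7.471 μs.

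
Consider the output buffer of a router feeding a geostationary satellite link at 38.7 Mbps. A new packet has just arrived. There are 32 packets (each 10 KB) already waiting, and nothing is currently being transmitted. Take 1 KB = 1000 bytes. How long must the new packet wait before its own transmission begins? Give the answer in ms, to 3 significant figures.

Each queued packet: L/R = 80000/38700000 = 2.06718 ms.
32 queued → 66.1499 ms.
Queuing delay = 66.1 ms.

66.1 ms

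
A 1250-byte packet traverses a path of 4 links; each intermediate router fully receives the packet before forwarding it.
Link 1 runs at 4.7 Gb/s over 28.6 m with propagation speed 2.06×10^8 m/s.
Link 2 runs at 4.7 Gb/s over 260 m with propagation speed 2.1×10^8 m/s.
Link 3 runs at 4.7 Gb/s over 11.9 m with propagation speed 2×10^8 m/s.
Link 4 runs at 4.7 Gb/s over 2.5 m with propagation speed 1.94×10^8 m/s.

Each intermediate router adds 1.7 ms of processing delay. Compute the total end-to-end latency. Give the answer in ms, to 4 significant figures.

L = 1250 × 8 = 10000 bits.
Transmission delay per hop = L/R = 10000/4700000000 = 0.00212766 ms; 4 hops → 0.00851064 ms.
Propagation delays (d/s per hop): 0.000138835, 0.0012381, 5.95e-05, 1.28866e-05 ms; sum = 0.00144932 ms.
Processing at 3 router(s): 3 × 1.7 ms = 5.1 ms.
End-to-end = 5.110 ms.

5.110 ms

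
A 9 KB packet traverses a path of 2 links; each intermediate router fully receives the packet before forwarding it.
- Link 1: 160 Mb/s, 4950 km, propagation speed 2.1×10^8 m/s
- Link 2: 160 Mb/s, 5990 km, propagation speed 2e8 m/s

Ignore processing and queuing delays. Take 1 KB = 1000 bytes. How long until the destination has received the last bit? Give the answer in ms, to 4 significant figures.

54.42 ms

L = 72000 bits.
Transmission delay per hop = L/R = 72000/160000000 = 0.45 ms; 2 hops → 0.9 ms.
Propagation delays (d/s per hop): 23.5714, 29.95 ms; sum = 53.5214 ms.
End-to-end = 54.42 ms.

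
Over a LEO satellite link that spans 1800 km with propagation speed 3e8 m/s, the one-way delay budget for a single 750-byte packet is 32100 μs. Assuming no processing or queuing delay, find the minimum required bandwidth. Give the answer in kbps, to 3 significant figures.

230 kbps

L = 6000 bits.
Propagation delay = 1800000 / 300000000 = 6000 μs.
Transmission budget = 32100 − 6000 = 26100 μs.
R ≥ L / t_tx = 6000 bits / 0.0261 s = 230 kbps.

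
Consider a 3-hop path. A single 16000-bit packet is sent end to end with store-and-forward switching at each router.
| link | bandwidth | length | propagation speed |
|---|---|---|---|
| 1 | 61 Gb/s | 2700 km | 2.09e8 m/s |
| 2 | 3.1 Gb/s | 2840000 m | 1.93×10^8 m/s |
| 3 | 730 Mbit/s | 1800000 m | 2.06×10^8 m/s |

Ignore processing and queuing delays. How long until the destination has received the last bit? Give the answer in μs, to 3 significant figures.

36400 μs

Transmission delays (L/R per hop): 0.262295, 5.16129, 21.9178 μs; sum = 27.3414 μs.
Propagation delays (d/s per hop): 12918.7, 14715, 8737.86 μs; sum = 36371.6 μs.
End-to-end = 36400 μs.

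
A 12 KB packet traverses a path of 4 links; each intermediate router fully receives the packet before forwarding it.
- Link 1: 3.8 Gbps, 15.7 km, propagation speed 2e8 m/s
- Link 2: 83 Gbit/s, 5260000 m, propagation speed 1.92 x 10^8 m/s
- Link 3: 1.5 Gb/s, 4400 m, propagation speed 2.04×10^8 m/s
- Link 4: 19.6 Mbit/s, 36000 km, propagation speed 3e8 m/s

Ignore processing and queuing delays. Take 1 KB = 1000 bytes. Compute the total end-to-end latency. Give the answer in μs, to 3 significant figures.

L = 96000 bits.
Transmission delays (L/R per hop): 25.2632, 1.15663, 64, 4897.96 μs; sum = 4988.38 μs.
Propagation delays (d/s per hop): 78.5, 27395.8, 21.5686, 120000 μs; sum = 147496 μs.
End-to-end = 152000 μs.

152000 μs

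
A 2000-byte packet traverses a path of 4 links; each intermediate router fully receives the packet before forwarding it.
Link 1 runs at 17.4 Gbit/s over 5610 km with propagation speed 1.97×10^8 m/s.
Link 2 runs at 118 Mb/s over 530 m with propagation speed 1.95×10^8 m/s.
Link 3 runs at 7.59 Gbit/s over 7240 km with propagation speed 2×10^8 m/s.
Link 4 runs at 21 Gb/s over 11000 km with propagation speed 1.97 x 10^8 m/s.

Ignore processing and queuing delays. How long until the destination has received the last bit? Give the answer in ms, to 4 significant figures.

120.7 ms

L = 2000 × 8 = 16000 bits.
Transmission delays (L/R per hop): 0.00091954, 0.135593, 0.00210804, 0.000761905 ms; sum = 0.139383 ms.
Propagation delays (d/s per hop): 28.4772, 0.00271795, 36.2, 55.8376 ms; sum = 120.517 ms.
End-to-end = 120.7 ms.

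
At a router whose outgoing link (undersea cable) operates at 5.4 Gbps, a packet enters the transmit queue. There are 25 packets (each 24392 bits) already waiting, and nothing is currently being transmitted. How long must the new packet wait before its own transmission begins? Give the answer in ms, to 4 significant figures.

Each queued packet: L/R = 24392/5400000000 = 0.00451704 ms.
25 queued → 0.112926 ms.
Queuing delay = 0.1129 ms.

0.1129 ms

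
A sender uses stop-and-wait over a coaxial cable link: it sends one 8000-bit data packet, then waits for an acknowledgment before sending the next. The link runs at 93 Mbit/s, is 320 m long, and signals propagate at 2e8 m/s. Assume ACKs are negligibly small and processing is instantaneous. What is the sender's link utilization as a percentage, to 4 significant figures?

t_tx = L/R = 8000/93000000 = 8.60215e-05 s.
t_prop = 320/200000000 = 1.6e-06 s; RTT = 3.2e-06 s.
Cycle = t_tx + RTT = 8.92215e-05 s.
Utilization = t_tx / cycle = 8.60215e-05/8.92215e-05 = 96.41 %.

96.41 %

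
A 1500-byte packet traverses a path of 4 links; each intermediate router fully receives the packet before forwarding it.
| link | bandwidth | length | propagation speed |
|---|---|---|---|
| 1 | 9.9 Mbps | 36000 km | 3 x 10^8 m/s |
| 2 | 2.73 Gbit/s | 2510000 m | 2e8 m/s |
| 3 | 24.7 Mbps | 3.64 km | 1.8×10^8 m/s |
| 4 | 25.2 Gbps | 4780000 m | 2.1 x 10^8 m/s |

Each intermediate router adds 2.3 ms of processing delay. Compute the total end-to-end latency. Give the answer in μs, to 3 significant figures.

L = 1500 × 8 = 12000 bits.
Transmission delays (L/R per hop): 1212.12, 4.3956, 485.83, 0.47619 μs; sum = 1702.82 μs.
Propagation delays (d/s per hop): 120000, 12550, 20.2222, 22761.9 μs; sum = 155332 μs.
Processing at 3 router(s): 3 × 2.3 ms = 6900 μs.
End-to-end = 164000 μs.

164000 μs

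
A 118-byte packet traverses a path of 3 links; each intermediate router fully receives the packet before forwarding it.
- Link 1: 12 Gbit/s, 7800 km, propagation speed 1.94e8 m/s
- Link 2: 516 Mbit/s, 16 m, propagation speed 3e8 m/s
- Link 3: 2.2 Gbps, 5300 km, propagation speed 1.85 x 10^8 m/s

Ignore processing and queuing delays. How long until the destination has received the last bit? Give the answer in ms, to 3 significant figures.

68.9 ms

L = 118 × 8 = 944 bits.
Transmission delays (L/R per hop): 7.86667e-05, 0.00182946, 0.000429091 ms; sum = 0.00233721 ms.
Propagation delays (d/s per hop): 40.2062, 5.33333e-05, 28.6486 ms; sum = 68.8549 ms.
End-to-end = 68.9 ms.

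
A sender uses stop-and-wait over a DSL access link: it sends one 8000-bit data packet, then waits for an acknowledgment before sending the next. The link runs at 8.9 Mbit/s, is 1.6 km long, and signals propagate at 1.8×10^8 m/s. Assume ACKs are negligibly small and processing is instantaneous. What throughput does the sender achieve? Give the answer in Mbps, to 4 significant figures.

t_tx = L/R = 8000/8900000 = 0.000898876 s.
t_prop = 1600/180000000 = 8.88889e-06 s; RTT = 1.77778e-05 s.
Cycle = t_tx + RTT = 0.000916654 s.
Throughput = L / cycle = 8000 / 0.000916654 = 8.727 Mbps.

8.727 Mbps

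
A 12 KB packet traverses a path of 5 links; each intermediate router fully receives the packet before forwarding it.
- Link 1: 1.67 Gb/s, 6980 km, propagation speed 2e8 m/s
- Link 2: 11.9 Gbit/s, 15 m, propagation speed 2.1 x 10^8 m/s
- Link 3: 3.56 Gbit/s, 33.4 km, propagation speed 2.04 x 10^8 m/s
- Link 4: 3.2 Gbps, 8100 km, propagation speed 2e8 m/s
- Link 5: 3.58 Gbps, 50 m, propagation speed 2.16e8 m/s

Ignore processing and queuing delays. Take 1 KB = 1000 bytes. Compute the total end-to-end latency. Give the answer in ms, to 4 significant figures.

75.71 ms

L = 96000 bits.
Transmission delays (L/R per hop): 0.057485, 0.00806723, 0.0269663, 0.03, 0.0268156 ms; sum = 0.149334 ms.
Propagation delays (d/s per hop): 34.9, 7.14286e-05, 0.163725, 40.5, 0.000231481 ms; sum = 75.564 ms.
End-to-end = 75.71 ms.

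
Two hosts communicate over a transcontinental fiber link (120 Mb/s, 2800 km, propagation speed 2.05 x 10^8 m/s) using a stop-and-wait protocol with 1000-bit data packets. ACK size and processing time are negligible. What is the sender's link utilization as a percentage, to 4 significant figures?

0.03050 %

t_tx = L/R = 1000/120000000 = 8.33333e-06 s.
t_prop = 2800000/2.05e+08 = 0.0136585 s; RTT = 0.0273171 s.
Cycle = t_tx + RTT = 0.0273254 s.
Utilization = t_tx / cycle = 8.33333e-06/0.0273254 = 0.03050 %.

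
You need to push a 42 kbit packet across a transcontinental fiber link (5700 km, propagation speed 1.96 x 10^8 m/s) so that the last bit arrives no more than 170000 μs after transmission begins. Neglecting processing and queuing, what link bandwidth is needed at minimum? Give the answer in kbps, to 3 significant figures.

Propagation delay = 5700000 / 196000000 = 29081.6 μs.
Transmission budget = 170000 − 29081.6 = 140918 μs.
R ≥ L / t_tx = 42000 bits / 0.140918 s = 298 kbps.

298 kbps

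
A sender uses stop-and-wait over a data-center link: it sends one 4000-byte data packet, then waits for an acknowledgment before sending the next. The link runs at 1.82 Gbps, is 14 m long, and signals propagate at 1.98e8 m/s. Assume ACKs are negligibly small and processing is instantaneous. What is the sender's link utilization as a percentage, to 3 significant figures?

t_tx = L/R = 32000/1820000000 = 1.75824e-05 s.
t_prop = 14/198000000 = 7.07071e-08 s; RTT = 1.41414e-07 s.
Cycle = t_tx + RTT = 1.77238e-05 s.
Utilization = t_tx / cycle = 1.75824e-05/1.77238e-05 = 99.2 %.

99.2 %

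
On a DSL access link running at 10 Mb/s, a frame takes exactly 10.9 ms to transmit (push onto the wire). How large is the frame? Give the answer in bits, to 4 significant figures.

L = R × t_tx = 10000000 b/s × 0.0109 s = 109000 bits.

109000 bits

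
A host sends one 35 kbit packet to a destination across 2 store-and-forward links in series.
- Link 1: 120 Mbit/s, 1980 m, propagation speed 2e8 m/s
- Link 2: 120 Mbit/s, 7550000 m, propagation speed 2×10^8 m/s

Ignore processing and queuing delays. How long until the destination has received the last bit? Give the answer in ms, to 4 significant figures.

L = 35000 bits.
Transmission delay per hop = L/R = 35000/120000000 = 0.291667 ms; 2 hops → 0.583333 ms.
Propagation delays (d/s per hop): 0.0099, 37.75 ms; sum = 37.7599 ms.
End-to-end = 38.34 ms.

38.34 ms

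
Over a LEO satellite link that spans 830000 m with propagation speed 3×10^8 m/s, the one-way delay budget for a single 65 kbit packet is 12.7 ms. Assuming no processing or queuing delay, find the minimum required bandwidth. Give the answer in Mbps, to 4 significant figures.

6.544 Mbps

Propagation delay = 830000 / 300000000 = 2.76667 ms.
Transmission budget = 12.7 − 2.76667 = 9.93333 ms.
R ≥ L / t_tx = 65000 bits / 0.00993333 s = 6.544 Mbps.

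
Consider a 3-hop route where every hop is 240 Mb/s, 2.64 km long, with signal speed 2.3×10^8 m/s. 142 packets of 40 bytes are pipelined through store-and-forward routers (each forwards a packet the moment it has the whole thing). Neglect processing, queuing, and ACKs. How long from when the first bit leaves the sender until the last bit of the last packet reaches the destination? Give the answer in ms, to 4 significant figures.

0.2264 ms

Per-hop transmission t_tx = L/R = 320/240000000 = 0.00133333 ms.
Per-hop propagation t_prop = 2640/2.3e+08 = 0.0114783 ms.
Pipeline fill: first packet needs 3·t_tx to clear all hops; remaining 141 packets each add one t_tx.
Total = (3+142-1)·t_tx + 3·t_prop = 144·0.00133333 + 3·0.0114783 = 0.2264 ms.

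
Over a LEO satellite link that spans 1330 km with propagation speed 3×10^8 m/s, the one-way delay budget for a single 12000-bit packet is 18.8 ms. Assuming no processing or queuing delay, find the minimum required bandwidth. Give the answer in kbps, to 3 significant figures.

835 kbps

Propagation delay = 1330000 / 300000000 = 4.43333 ms.
Transmission budget = 18.8 − 4.43333 = 14.3667 ms.
R ≥ L / t_tx = 12000 bits / 0.0143667 s = 835 kbps.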